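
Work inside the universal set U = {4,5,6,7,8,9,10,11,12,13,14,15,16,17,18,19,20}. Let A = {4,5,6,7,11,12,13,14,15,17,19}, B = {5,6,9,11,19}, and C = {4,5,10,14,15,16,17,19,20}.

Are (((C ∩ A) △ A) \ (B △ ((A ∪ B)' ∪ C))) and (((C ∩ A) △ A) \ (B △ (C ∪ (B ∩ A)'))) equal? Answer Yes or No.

C ∩ A = {4,5,14,15,17,19}
(C ∩ A) △ A = {6,7,11,12,13}
A ∪ B = {4,5,6,7,9,11,12,13,14,15,17,19}
(A ∪ B)' = {8,10,16,18,20}
(A ∪ B)' ∪ C = {4,5,8,10,14,15,16,17,18,19,20}
B △ ((A ∪ B)' ∪ C) = {4,6,8,9,10,11,14,15,16,17,18,20}
((C ∩ A) △ A) \ (B △ ((A ∪ B)' ∪ C)) = {7,12,13}
B ∩ A = {5,6,11,19}
(B ∩ A)' = {4,7,8,9,10,12,13,14,15,16,17,18,20}
C ∪ (B ∩ A)' = {4,5,7,8,9,10,12,13,14,15,16,17,18,19,20}
B △ (C ∪ (B ∩ A)') = {4,6,7,8,10,11,12,13,14,15,16,17,18,20}
((C ∩ A) △ A) \ (B △ (C ∪ (B ∩ A)')) = {}
7 ∈ ((C ∩ A) △ A) \ (B △ ((A ∪ B)' ∪ C)) but 7 ∉ ((C ∩ A) △ A) \ (B △ (C ∪ (B ∩ A)')), so they differ.

No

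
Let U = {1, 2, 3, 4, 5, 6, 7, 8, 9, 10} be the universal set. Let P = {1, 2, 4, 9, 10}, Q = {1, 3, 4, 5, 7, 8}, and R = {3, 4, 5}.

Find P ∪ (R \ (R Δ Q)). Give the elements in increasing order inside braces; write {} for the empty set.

R Δ Q = {1, 7, 8}
R \ (R Δ Q) = {3, 4, 5}
P ∪ (R \ (R Δ Q)) = {1, 2, 3, 4, 5, 9, 10}

{1, 2, 3, 4, 5, 9, 10}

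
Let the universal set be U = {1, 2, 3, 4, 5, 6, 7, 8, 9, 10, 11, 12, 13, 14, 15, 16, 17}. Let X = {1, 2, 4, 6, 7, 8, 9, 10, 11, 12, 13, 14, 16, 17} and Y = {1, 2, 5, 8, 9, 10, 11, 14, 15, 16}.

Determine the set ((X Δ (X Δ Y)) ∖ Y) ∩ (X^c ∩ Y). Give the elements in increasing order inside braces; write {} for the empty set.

X Δ Y = {4, 5, 6, 7, 12, 13, 15, 17}
X Δ (X Δ Y) = {1, 2, 5, 8, 9, 10, 11, 14, 15, 16}
(X Δ (X Δ Y)) ∖ Y = {}
X^c = {3, 5, 15}
X^c ∩ Y = {5, 15}
((X Δ (X Δ Y)) ∖ Y) ∩ (X^c ∩ Y) = {}

{}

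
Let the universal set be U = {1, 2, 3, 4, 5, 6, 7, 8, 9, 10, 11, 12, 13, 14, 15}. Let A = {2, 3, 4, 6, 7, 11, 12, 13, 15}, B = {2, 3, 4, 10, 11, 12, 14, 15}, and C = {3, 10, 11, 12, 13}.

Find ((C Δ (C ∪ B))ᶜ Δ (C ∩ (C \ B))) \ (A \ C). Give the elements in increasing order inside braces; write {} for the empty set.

C ∪ B = {2, 3, 4, 10, 11, 12, 13, 14, 15}
C Δ (C ∪ B) = {2, 4, 14, 15}
(C Δ (C ∪ B))ᶜ = {1, 3, 5, 6, 7, 8, 9, 10, 11, 12, 13}
C \ B = {13}
C ∩ (C \ B) = {13}
(C Δ (C ∪ B))ᶜ Δ (C ∩ (C \ B)) = {1, 3, 5, 6, 7, 8, 9, 10, 11, 12}
A \ C = {2, 4, 6, 7, 15}
((C Δ (C ∪ B))ᶜ Δ (C ∩ (C \ B))) \ (A \ C) = {1, 3, 5, 8, 9, 10, 11, 12}

{1, 3, 5, 8, 9, 10, 11, 12}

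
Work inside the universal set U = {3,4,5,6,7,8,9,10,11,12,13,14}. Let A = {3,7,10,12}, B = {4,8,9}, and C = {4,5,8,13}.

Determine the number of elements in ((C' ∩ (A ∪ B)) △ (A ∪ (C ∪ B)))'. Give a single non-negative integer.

C' = {3,6,7,9,10,11,12,14}
A ∪ B = {3,4,7,8,9,10,12}
C' ∩ (A ∪ B) = {3,7,9,10,12}
C ∪ B = {4,5,8,9,13}
A ∪ (C ∪ B) = {3,4,5,7,8,9,10,12,13}
(C' ∩ (A ∪ B)) △ (A ∪ (C ∪ B)) = {4,5,8,13}
((C' ∩ (A ∪ B)) △ (A ∪ (C ∪ B)))' = {3,6,7,9,10,11,12,14}
|((C' ∩ (A ∪ B)) △ (A ∪ (C ∪ B)))'| = 8

8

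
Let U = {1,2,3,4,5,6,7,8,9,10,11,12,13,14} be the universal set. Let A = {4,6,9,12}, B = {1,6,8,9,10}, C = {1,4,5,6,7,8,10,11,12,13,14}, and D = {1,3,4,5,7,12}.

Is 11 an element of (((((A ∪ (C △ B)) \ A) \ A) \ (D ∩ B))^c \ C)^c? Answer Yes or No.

11 ∈ C and 11 ∉ B, so 11 ∈ C △ B
11 ∉ A and 11 ∈ (C △ B), so 11 ∈ A ∪ (C △ B)
11 ∈ (A ∪ (C △ B)) and 11 ∉ A, so 11 ∈ (A ∪ (C △ B)) \ A
11 ∈ ((A ∪ (C △ B)) \ A) and 11 ∉ A, so 11 ∈ ((A ∪ (C △ B)) \ A) \ A
11 ∉ D and 11 ∉ B, so 11 ∉ D ∩ B
11 ∈ (((A ∪ (C △ B)) \ A) \ A) and 11 ∉ (D ∩ B), so 11 ∈ (((A ∪ (C △ B)) \ A) \ A) \ (D ∩ B)
11 ∉ ((((A ∪ (C △ B)) \ A) \ A) \ (D ∩ B))^c since 11 ∈ ((((A ∪ (C △ B)) \ A) \ A) \ (D ∩ B))
11 ∉ ((((A ∪ (C △ B)) \ A) \ A) \ (D ∩ B))^c and 11 ∈ C, so 11 ∉ ((((A ∪ (C △ B)) \ A) \ A) \ (D ∩ B))^c \ C
11 ∈ (((((A ∪ (C △ B)) \ A) \ A) \ (D ∩ B))^c \ C)^c since 11 ∉ (((((A ∪ (C △ B)) \ A) \ A) \ (D ∩ B))^c \ C)

Yes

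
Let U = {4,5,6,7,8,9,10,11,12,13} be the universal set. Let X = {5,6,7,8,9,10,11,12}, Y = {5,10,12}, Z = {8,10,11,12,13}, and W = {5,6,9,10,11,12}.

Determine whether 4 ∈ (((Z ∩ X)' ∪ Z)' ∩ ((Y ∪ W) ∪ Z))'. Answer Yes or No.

4 ∉ Z and 4 ∉ X, so 4 ∉ Z ∩ X
4 ∈ (Z ∩ X)' since 4 ∉ (Z ∩ X)
4 ∈ (Z ∩ X)' and 4 ∉ Z, so 4 ∈ (Z ∩ X)' ∪ Z
4 ∉ ((Z ∩ X)' ∪ Z)' since 4 ∈ ((Z ∩ X)' ∪ Z)
4 ∉ Y and 4 ∉ W, so 4 ∉ Y ∪ W
4 ∉ (Y ∪ W) and 4 ∉ Z, so 4 ∉ (Y ∪ W) ∪ Z
4 ∉ ((Z ∩ X)' ∪ Z)' and 4 ∉ ((Y ∪ W) ∪ Z), so 4 ∉ ((Z ∩ X)' ∪ Z)' ∩ ((Y ∪ W) ∪ Z)
4 ∈ (((Z ∩ X)' ∪ Z)' ∩ ((Y ∪ W) ∪ Z))' since 4 ∉ (((Z ∩ X)' ∪ Z)' ∩ ((Y ∪ W) ∪ Z))

Yes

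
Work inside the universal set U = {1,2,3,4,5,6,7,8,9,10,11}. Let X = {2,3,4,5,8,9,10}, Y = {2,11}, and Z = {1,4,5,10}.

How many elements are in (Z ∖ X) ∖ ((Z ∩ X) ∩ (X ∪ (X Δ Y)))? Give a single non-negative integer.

1

Z ∖ X = {1}
Z ∩ X = {4,5,10}
X Δ Y = {3,4,5,8,9,10,11}
X ∪ (X Δ Y) = {2,3,4,5,8,9,10,11}
(Z ∩ X) ∩ (X ∪ (X Δ Y)) = {4,5,10}
(Z ∖ X) ∖ ((Z ∩ X) ∩ (X ∪ (X Δ Y))) = {1}
|(Z ∖ X) ∖ ((Z ∩ X) ∩ (X ∪ (X Δ Y)))| = 1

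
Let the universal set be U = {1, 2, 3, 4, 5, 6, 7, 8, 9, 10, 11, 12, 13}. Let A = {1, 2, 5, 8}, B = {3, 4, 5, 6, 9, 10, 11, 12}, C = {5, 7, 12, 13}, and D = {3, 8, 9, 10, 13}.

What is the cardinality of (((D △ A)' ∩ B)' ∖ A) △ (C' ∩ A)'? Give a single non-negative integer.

5

D △ A = {1, 2, 3, 5, 9, 10, 13}
(D △ A)' = {4, 6, 7, 8, 11, 12}
(D △ A)' ∩ B = {4, 6, 11, 12}
((D △ A)' ∩ B)' = {1, 2, 3, 5, 7, 8, 9, 10, 13}
((D △ A)' ∩ B)' ∖ A = {3, 7, 9, 10, 13}
C' = {1, 2, 3, 4, 6, 8, 9, 10, 11}
C' ∩ A = {1, 2, 8}
(C' ∩ A)' = {3, 4, 5, 6, 7, 9, 10, 11, 12, 13}
(((D △ A)' ∩ B)' ∖ A) △ (C' ∩ A)' = {4, 5, 6, 11, 12}
|(((D △ A)' ∩ B)' ∖ A) △ (C' ∩ A)'| = 5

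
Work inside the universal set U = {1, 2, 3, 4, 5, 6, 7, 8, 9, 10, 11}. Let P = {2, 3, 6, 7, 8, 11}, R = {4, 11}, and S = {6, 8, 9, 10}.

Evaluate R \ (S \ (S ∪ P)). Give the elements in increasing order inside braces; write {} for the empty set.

{4, 11}

S ∪ P = {2, 3, 6, 7, 8, 9, 10, 11}
S \ (S ∪ P) = {}
R \ (S \ (S ∪ P)) = {4, 11}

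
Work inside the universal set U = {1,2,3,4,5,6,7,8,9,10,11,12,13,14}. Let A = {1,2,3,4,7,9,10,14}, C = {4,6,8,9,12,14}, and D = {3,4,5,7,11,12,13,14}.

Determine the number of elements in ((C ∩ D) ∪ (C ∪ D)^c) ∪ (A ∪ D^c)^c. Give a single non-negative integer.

C ∩ D = {4,12,14}
C ∪ D = {3,4,5,6,7,8,9,11,12,13,14}
(C ∪ D)^c = {1,2,10}
(C ∩ D) ∪ (C ∪ D)^c = {1,2,4,10,12,14}
D^c = {1,2,6,8,9,10}
A ∪ D^c = {1,2,3,4,6,7,8,9,10,14}
(A ∪ D^c)^c = {5,11,12,13}
((C ∩ D) ∪ (C ∪ D)^c) ∪ (A ∪ D^c)^c = {1,2,4,5,10,11,12,13,14}
|((C ∩ D) ∪ (C ∪ D)^c) ∪ (A ∪ D^c)^c| = 9

9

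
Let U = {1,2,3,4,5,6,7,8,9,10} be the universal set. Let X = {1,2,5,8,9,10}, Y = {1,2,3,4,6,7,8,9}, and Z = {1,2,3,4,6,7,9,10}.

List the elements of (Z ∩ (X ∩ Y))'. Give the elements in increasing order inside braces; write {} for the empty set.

X ∩ Y = {1,2,8,9}
Z ∩ (X ∩ Y) = {1,2,9}
(Z ∩ (X ∩ Y))' = {3,4,5,6,7,8,10}

{3,4,5,6,7,8,10}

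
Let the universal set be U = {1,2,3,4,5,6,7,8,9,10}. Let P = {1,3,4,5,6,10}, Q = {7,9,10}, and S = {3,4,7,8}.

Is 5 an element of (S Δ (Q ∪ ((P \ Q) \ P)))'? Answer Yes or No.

5 ∈ P and 5 ∉ Q, so 5 ∈ P \ Q
5 ∈ (P \ Q) and 5 ∈ P, so 5 ∉ (P \ Q) \ P
5 ∉ Q and 5 ∉ ((P \ Q) \ P), so 5 ∉ Q ∪ ((P \ Q) \ P)
5 ∉ S and 5 ∉ (Q ∪ ((P \ Q) \ P)), so 5 ∉ S Δ (Q ∪ ((P \ Q) \ P))
5 ∈ (S Δ (Q ∪ ((P \ Q) \ P)))' since 5 ∉ (S Δ (Q ∪ ((P \ Q) \ P)))

Yes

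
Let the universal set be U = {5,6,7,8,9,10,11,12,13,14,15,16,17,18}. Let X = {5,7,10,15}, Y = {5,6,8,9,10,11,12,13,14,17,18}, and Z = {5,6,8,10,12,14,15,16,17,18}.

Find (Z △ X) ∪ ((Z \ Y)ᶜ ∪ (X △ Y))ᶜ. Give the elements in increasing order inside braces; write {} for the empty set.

Z △ X = {6,7,8,12,14,16,17,18}
Z \ Y = {15,16}
(Z \ Y)ᶜ = {5,6,7,8,9,10,11,12,13,14,17,18}
X △ Y = {6,7,8,9,11,12,13,14,15,17,18}
(Z \ Y)ᶜ ∪ (X △ Y) = {5,6,7,8,9,10,11,12,13,14,15,17,18}
((Z \ Y)ᶜ ∪ (X △ Y))ᶜ = {16}
(Z △ X) ∪ ((Z \ Y)ᶜ ∪ (X △ Y))ᶜ = {6,7,8,12,14,16,17,18}

{6,7,8,12,14,16,17,18}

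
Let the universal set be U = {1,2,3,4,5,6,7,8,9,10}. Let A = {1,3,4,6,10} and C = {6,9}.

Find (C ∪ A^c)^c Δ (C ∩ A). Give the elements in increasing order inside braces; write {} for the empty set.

{1,3,4,6,10}

A^c = {2,5,7,8,9}
C ∪ A^c = {2,5,6,7,8,9}
(C ∪ A^c)^c = {1,3,4,10}
C ∩ A = {6}
(C ∪ A^c)^c Δ (C ∩ A) = {1,3,4,6,10}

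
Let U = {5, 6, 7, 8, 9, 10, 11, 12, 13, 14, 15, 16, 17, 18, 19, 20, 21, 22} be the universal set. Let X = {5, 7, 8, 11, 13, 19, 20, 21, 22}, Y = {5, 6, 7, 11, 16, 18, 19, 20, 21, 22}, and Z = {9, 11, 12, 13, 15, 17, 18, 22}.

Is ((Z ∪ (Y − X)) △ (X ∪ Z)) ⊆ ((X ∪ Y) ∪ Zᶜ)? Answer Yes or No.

Yes

Y − X = {6, 16, 18}
Z ∪ (Y − X) = {6, 9, 11, 12, 13, 15, 16, 17, 18, 22}
X ∪ Z = {5, 7, 8, 9, 11, 12, 13, 15, 17, 18, 19, 20, 21, 22}
(Z ∪ (Y − X)) △ (X ∪ Z) = {5, 6, 7, 8, 16, 19, 20, 21}
X ∪ Y = {5, 6, 7, 8, 11, 13, 16, 18, 19, 20, 21, 22}
Zᶜ = {5, 6, 7, 8, 10, 14, 16, 19, 20, 21}
(X ∪ Y) ∪ Zᶜ = {5, 6, 7, 8, 10, 11, 13, 14, 16, 18, 19, 20, 21, 22}
Every element of {5, 6, 7, 8, 16, 19, 20, 21} is in {5, 6, 7, 8, 10, 11, 13, 14, 16, 18, 19, 20, 21, 22}, so (Z ∪ (Y − X)) △ (X ∪ Z) ⊆ (X ∪ Y) ∪ Zᶜ.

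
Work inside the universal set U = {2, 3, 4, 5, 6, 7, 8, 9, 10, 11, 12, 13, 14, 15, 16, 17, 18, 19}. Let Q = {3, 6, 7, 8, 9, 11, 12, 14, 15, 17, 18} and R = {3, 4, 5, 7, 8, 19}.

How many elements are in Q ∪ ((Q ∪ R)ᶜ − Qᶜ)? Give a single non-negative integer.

Q ∪ R = {3, 4, 5, 6, 7, 8, 9, 11, 12, 14, 15, 17, 18, 19}
(Q ∪ R)ᶜ = {2, 10, 13, 16}
Qᶜ = {2, 4, 5, 10, 13, 16, 19}
(Q ∪ R)ᶜ − Qᶜ = {}
Q ∪ ((Q ∪ R)ᶜ − Qᶜ) = {3, 6, 7, 8, 9, 11, 12, 14, 15, 17, 18}
|Q ∪ ((Q ∪ R)ᶜ − Qᶜ)| = 11

11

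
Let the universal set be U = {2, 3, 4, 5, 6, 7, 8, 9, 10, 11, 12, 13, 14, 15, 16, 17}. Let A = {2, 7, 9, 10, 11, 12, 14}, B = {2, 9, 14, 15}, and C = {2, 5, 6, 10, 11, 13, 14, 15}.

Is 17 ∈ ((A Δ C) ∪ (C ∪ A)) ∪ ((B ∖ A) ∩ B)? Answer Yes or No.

No

17 ∉ A and 17 ∉ C, so 17 ∉ A Δ C
17 ∉ C and 17 ∉ A, so 17 ∉ C ∪ A
17 ∉ (A Δ C) and 17 ∉ (C ∪ A), so 17 ∉ (A Δ C) ∪ (C ∪ A)
17 ∉ B and 17 ∉ A, so 17 ∉ B ∖ A
17 ∉ (B ∖ A) and 17 ∉ B, so 17 ∉ (B ∖ A) ∩ B
17 ∉ ((A Δ C) ∪ (C ∪ A)) and 17 ∉ ((B ∖ A) ∩ B), so 17 ∉ ((A Δ C) ∪ (C ∪ A)) ∪ ((B ∖ A) ∩ B)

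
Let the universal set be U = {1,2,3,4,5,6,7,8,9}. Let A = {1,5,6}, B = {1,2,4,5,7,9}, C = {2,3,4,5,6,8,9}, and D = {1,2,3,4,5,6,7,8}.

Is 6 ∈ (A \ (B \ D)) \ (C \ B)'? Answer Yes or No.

Yes

6 ∉ B and 6 ∈ D, so 6 ∉ B \ D
6 ∈ A and 6 ∉ (B \ D), so 6 ∈ A \ (B \ D)
6 ∈ C and 6 ∉ B, so 6 ∈ C \ B
6 ∉ (C \ B)' since 6 ∈ (C \ B)
6 ∈ (A \ (B \ D)) and 6 ∉ (C \ B)', so 6 ∈ (A \ (B \ D)) \ (C \ B)'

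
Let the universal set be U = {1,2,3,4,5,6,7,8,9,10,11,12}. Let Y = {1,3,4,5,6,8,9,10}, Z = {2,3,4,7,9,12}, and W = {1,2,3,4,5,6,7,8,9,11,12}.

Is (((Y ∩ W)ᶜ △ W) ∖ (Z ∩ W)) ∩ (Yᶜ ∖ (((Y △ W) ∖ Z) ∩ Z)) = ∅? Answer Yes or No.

Y ∩ W = {1,3,4,5,6,8,9}
(Y ∩ W)ᶜ = {2,7,10,11,12}
(Y ∩ W)ᶜ △ W = {1,3,4,5,6,8,9,10}
Z ∩ W = {2,3,4,7,9,12}
((Y ∩ W)ᶜ △ W) ∖ (Z ∩ W) = {1,5,6,8,10}
Yᶜ = {2,7,11,12}
Y △ W = {2,7,10,11,12}
(Y △ W) ∖ Z = {10,11}
((Y △ W) ∖ Z) ∩ Z = {}
Yᶜ ∖ (((Y △ W) ∖ Z) ∩ Z) = {2,7,11,12}
{1,5,6,8,10} and {2,7,11,12} share no elements.

Yes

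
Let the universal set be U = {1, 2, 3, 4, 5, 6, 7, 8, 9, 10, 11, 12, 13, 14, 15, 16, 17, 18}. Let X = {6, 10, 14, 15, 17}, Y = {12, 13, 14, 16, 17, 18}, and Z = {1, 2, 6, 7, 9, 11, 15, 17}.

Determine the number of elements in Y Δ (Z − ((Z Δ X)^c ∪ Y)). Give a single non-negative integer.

11

Z Δ X = {1, 2, 7, 9, 10, 11, 14}
(Z Δ X)^c = {3, 4, 5, 6, 8, 12, 13, 15, 16, 17, 18}
(Z Δ X)^c ∪ Y = {3, 4, 5, 6, 8, 12, 13, 14, 15, 16, 17, 18}
Z − ((Z Δ X)^c ∪ Y) = {1, 2, 7, 9, 11}
Y Δ (Z − ((Z Δ X)^c ∪ Y)) = {1, 2, 7, 9, 11, 12, 13, 14, 16, 17, 18}
|Y Δ (Z − ((Z Δ X)^c ∪ Y))| = 11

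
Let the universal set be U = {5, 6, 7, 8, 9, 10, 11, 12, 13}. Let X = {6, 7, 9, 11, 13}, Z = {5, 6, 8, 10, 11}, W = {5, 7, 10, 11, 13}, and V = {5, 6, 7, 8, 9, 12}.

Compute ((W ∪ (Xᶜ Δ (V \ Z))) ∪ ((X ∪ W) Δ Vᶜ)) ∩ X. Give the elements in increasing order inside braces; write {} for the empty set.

{6, 7, 9, 11, 13}

Xᶜ = {5, 8, 10, 12}
V \ Z = {7, 9, 12}
Xᶜ Δ (V \ Z) = {5, 7, 8, 9, 10}
W ∪ (Xᶜ Δ (V \ Z)) = {5, 7, 8, 9, 10, 11, 13}
X ∪ W = {5, 6, 7, 9, 10, 11, 13}
Vᶜ = {10, 11, 13}
(X ∪ W) Δ Vᶜ = {5, 6, 7, 9}
(W ∪ (Xᶜ Δ (V \ Z))) ∪ ((X ∪ W) Δ Vᶜ) = {5, 6, 7, 8, 9, 10, 11, 13}
((W ∪ (Xᶜ Δ (V \ Z))) ∪ ((X ∪ W) Δ Vᶜ)) ∩ X = {6, 7, 9, 11, 13}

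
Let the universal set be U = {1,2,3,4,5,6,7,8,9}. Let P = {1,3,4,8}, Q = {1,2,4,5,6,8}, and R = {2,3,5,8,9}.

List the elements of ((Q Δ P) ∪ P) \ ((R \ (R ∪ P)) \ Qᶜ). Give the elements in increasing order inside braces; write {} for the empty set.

{1,2,3,4,5,6,8}

Q Δ P = {2,3,5,6}
(Q Δ P) ∪ P = {1,2,3,4,5,6,8}
R ∪ P = {1,2,3,4,5,8,9}
R \ (R ∪ P) = {}
Qᶜ = {3,7,9}
(R \ (R ∪ P)) \ Qᶜ = {}
((Q Δ P) ∪ P) \ ((R \ (R ∪ P)) \ Qᶜ) = {1,2,3,4,5,6,8}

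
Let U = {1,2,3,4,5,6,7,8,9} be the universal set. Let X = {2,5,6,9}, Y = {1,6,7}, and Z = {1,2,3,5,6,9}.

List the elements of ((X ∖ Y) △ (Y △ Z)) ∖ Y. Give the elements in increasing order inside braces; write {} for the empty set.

{3}

X ∖ Y = {2,5,9}
Y △ Z = {2,3,5,7,9}
(X ∖ Y) △ (Y △ Z) = {3,7}
((X ∖ Y) △ (Y △ Z)) ∖ Y = {3}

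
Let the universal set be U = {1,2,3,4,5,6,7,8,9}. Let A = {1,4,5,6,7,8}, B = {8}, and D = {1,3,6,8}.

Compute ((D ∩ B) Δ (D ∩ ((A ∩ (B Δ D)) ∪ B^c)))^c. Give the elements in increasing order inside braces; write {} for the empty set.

D ∩ B = {8}
B Δ D = {1,3,6}
A ∩ (B Δ D) = {1,6}
B^c = {1,2,3,4,5,6,7,9}
(A ∩ (B Δ D)) ∪ B^c = {1,2,3,4,5,6,7,9}
D ∩ ((A ∩ (B Δ D)) ∪ B^c) = {1,3,6}
(D ∩ B) Δ (D ∩ ((A ∩ (B Δ D)) ∪ B^c)) = {1,3,6,8}
((D ∩ B) Δ (D ∩ ((A ∩ (B Δ D)) ∪ B^c)))^c = {2,4,5,7,9}

{2,4,5,7,9}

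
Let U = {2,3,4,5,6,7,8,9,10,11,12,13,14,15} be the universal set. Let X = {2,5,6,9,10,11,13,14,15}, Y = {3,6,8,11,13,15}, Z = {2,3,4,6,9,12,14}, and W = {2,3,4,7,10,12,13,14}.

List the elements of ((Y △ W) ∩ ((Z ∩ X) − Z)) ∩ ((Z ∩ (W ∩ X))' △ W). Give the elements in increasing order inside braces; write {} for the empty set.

Y △ W = {2,4,6,7,8,10,11,12,14,15}
Z ∩ X = {2,6,9,14}
(Z ∩ X) − Z = {}
(Y △ W) ∩ ((Z ∩ X) − Z) = {}
W ∩ X = {2,10,13,14}
Z ∩ (W ∩ X) = {2,14}
(Z ∩ (W ∩ X))' = {3,4,5,6,7,8,9,10,11,12,13,15}
(Z ∩ (W ∩ X))' △ W = {2,5,6,8,9,11,14,15}
((Y △ W) ∩ ((Z ∩ X) − Z)) ∩ ((Z ∩ (W ∩ X))' △ W) = {}

{}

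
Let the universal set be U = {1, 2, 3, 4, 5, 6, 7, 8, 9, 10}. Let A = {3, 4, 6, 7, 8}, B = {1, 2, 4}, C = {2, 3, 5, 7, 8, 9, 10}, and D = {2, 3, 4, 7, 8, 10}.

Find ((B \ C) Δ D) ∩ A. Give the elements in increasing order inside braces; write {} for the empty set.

{3, 7, 8}

B \ C = {1, 4}
(B \ C) Δ D = {1, 2, 3, 7, 8, 10}
((B \ C) Δ D) ∩ A = {3, 7, 8}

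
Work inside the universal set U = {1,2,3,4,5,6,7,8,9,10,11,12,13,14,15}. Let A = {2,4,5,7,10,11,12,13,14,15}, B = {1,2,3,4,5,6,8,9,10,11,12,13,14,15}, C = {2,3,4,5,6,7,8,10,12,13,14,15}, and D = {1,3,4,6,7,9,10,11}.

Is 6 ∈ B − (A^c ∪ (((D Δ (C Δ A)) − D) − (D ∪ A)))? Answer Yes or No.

No

6 ∉ A, so 6 ∈ A^c
6 ∈ C and 6 ∉ A, so 6 ∈ C Δ A
6 ∈ D and 6 ∈ (C Δ A), so 6 ∉ D Δ (C Δ A)
6 ∉ (D Δ (C Δ A)) and 6 ∈ D, so 6 ∉ (D Δ (C Δ A)) − D
6 ∈ D and 6 ∉ A, so 6 ∈ D ∪ A
6 ∉ ((D Δ (C Δ A)) − D) and 6 ∈ (D ∪ A), so 6 ∉ ((D Δ (C Δ A)) − D) − (D ∪ A)
6 ∈ A^c and 6 ∉ (((D Δ (C Δ A)) − D) − (D ∪ A)), so 6 ∈ A^c ∪ (((D Δ (C Δ A)) − D) − (D ∪ A))
6 ∈ B and 6 ∈ (A^c ∪ (((D Δ (C Δ A)) − D) − (D ∪ A))), so 6 ∉ B − (A^c ∪ (((D Δ (C Δ A)) − D) − (D ∪ A)))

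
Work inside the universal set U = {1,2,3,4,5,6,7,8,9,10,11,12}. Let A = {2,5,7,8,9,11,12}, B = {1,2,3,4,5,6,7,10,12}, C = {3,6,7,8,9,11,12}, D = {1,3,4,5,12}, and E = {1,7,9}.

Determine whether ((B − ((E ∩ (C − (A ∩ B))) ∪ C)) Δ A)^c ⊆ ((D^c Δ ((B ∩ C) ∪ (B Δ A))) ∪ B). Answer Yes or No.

Yes

A ∩ B = {2,5,7,12}
C − (A ∩ B) = {3,6,8,9,11}
E ∩ (C − (A ∩ B)) = {9}
(E ∩ (C − (A ∩ B))) ∪ C = {3,6,7,8,9,11,12}
B − ((E ∩ (C − (A ∩ B))) ∪ C) = {1,2,4,5,10}
(B − ((E ∩ (C − (A ∩ B))) ∪ C)) Δ A = {1,4,7,8,9,10,11,12}
((B − ((E ∩ (C − (A ∩ B))) ∪ C)) Δ A)^c = {2,3,5,6}
D^c = {2,6,7,8,9,10,11}
B ∩ C = {3,6,7,12}
B Δ A = {1,3,4,6,8,9,10,11}
(B ∩ C) ∪ (B Δ A) = {1,3,4,6,7,8,9,10,11,12}
D^c Δ ((B ∩ C) ∪ (B Δ A)) = {1,2,3,4,12}
(D^c Δ ((B ∩ C) ∪ (B Δ A))) ∪ B = {1,2,3,4,5,6,7,10,12}
Every element of {2,3,5,6} is in {1,2,3,4,5,6,7,10,12}, so ((B − ((E ∩ (C − (A ∩ B))) ∪ C)) Δ A)^c ⊆ (D^c Δ ((B ∩ C) ∪ (B Δ A))) ∪ B.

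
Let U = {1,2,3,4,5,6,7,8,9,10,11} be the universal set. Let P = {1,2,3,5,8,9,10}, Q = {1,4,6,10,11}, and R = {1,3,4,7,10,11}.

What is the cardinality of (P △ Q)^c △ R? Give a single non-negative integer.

P △ Q = {2,3,4,5,6,8,9,11}
(P △ Q)^c = {1,7,10}
(P △ Q)^c △ R = {3,4,11}
|(P △ Q)^c △ R| = 3

3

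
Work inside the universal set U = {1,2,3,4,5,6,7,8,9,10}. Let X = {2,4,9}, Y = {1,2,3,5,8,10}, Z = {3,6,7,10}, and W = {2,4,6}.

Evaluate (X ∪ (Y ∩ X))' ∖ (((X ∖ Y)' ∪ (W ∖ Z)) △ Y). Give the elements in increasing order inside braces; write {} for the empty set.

{1,3,5,8,10}

Y ∩ X = {2}
X ∪ (Y ∩ X) = {2,4,9}
(X ∪ (Y ∩ X))' = {1,3,5,6,7,8,10}
X ∖ Y = {4,9}
(X ∖ Y)' = {1,2,3,5,6,7,8,10}
W ∖ Z = {2,4}
(X ∖ Y)' ∪ (W ∖ Z) = {1,2,3,4,5,6,7,8,10}
((X ∖ Y)' ∪ (W ∖ Z)) △ Y = {4,6,7}
(X ∪ (Y ∩ X))' ∖ (((X ∖ Y)' ∪ (W ∖ Z)) △ Y) = {1,3,5,8,10}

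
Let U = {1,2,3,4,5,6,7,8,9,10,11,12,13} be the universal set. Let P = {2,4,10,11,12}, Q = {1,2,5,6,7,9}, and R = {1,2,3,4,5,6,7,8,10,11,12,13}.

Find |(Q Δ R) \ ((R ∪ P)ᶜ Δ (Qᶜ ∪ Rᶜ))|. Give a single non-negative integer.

Q Δ R = {3,4,8,9,10,11,12,13}
R ∪ P = {1,2,3,4,5,6,7,8,10,11,12,13}
(R ∪ P)ᶜ = {9}
Qᶜ = {3,4,8,10,11,12,13}
Rᶜ = {9}
Qᶜ ∪ Rᶜ = {3,4,8,9,10,11,12,13}
(R ∪ P)ᶜ Δ (Qᶜ ∪ Rᶜ) = {3,4,8,10,11,12,13}
(Q Δ R) \ ((R ∪ P)ᶜ Δ (Qᶜ ∪ Rᶜ)) = {9}
|(Q Δ R) \ ((R ∪ P)ᶜ Δ (Qᶜ ∪ Rᶜ))| = 1

1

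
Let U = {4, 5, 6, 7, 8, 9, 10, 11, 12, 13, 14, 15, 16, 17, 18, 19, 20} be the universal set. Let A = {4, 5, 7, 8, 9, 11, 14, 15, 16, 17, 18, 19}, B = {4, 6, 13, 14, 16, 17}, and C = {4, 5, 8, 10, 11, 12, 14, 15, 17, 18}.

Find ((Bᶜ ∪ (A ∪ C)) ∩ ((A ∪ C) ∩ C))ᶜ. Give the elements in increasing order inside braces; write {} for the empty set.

{6, 7, 9, 13, 16, 19, 20}

Bᶜ = {5, 7, 8, 9, 10, 11, 12, 15, 18, 19, 20}
A ∪ C = {4, 5, 7, 8, 9, 10, 11, 12, 14, 15, 16, 17, 18, 19}
Bᶜ ∪ (A ∪ C) = {4, 5, 7, 8, 9, 10, 11, 12, 14, 15, 16, 17, 18, 19, 20}
(A ∪ C) ∩ C = {4, 5, 8, 10, 11, 12, 14, 15, 17, 18}
(Bᶜ ∪ (A ∪ C)) ∩ ((A ∪ C) ∩ C) = {4, 5, 8, 10, 11, 12, 14, 15, 17, 18}
((Bᶜ ∪ (A ∪ C)) ∩ ((A ∪ C) ∩ C))ᶜ = {6, 7, 9, 13, 16, 19, 20}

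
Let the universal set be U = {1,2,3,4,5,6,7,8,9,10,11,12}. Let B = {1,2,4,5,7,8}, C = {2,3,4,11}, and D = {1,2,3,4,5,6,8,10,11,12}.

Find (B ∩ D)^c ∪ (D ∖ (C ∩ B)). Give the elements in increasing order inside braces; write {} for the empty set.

{1,3,5,6,7,8,9,10,11,12}

B ∩ D = {1,2,4,5,8}
(B ∩ D)^c = {3,6,7,9,10,11,12}
C ∩ B = {2,4}
D ∖ (C ∩ B) = {1,3,5,6,8,10,11,12}
(B ∩ D)^c ∪ (D ∖ (C ∩ B)) = {1,3,5,6,7,8,9,10,11,12}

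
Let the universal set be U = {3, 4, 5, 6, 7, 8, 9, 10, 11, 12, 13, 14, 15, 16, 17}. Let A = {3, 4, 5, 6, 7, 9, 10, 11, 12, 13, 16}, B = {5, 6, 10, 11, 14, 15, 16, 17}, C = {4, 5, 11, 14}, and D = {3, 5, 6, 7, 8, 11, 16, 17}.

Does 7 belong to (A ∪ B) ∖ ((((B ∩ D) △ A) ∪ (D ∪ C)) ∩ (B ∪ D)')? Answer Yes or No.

7 ∈ A and 7 ∉ B, so 7 ∈ A ∪ B
7 ∉ B and 7 ∈ D, so 7 ∉ B ∩ D
7 ∉ (B ∩ D) and 7 ∈ A, so 7 ∈ (B ∩ D) △ A
7 ∈ D and 7 ∉ C, so 7 ∈ D ∪ C
7 ∈ ((B ∩ D) △ A) and 7 ∈ (D ∪ C), so 7 ∈ ((B ∩ D) △ A) ∪ (D ∪ C)
7 ∉ B and 7 ∈ D, so 7 ∈ B ∪ D
7 ∉ (B ∪ D)' since 7 ∈ (B ∪ D)
7 ∈ (((B ∩ D) △ A) ∪ (D ∪ C)) and 7 ∉ (B ∪ D)', so 7 ∉ (((B ∩ D) △ A) ∪ (D ∪ C)) ∩ (B ∪ D)'
7 ∈ (A ∪ B) and 7 ∉ ((((B ∩ D) △ A) ∪ (D ∪ C)) ∩ (B ∪ D)'), so 7 ∈ (A ∪ B) ∖ ((((B ∩ D) △ A) ∪ (D ∪ C)) ∩ (B ∪ D)')

Yes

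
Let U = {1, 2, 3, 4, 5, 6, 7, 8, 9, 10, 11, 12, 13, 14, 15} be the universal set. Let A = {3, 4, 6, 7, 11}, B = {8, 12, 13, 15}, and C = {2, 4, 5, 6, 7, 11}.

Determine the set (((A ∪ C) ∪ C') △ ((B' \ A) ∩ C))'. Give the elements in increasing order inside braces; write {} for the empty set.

A ∪ C = {2, 3, 4, 5, 6, 7, 11}
C' = {1, 3, 8, 9, 10, 12, 13, 14, 15}
(A ∪ C) ∪ C' = {1, 2, 3, 4, 5, 6, 7, 8, 9, 10, 11, 12, 13, 14, 15}
B' = {1, 2, 3, 4, 5, 6, 7, 9, 10, 11, 14}
B' \ A = {1, 2, 5, 9, 10, 14}
(B' \ A) ∩ C = {2, 5}
((A ∪ C) ∪ C') △ ((B' \ A) ∩ C) = {1, 3, 4, 6, 7, 8, 9, 10, 11, 12, 13, 14, 15}
(((A ∪ C) ∪ C') △ ((B' \ A) ∩ C))' = {2, 5}

{2, 5}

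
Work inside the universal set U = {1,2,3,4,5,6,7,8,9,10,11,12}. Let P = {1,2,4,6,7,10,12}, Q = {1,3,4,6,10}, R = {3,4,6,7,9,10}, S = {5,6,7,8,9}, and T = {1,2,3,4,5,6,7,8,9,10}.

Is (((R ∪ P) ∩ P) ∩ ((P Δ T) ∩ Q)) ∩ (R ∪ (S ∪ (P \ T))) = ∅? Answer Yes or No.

Yes

R ∪ P = {1,2,3,4,6,7,9,10,12}
(R ∪ P) ∩ P = {1,2,4,6,7,10,12}
P Δ T = {3,5,8,9,12}
(P Δ T) ∩ Q = {3}
((R ∪ P) ∩ P) ∩ ((P Δ T) ∩ Q) = {}
P \ T = {12}
S ∪ (P \ T) = {5,6,7,8,9,12}
R ∪ (S ∪ (P \ T)) = {3,4,5,6,7,8,9,10,12}
{} and {3,4,5,6,7,8,9,10,12} share no elements.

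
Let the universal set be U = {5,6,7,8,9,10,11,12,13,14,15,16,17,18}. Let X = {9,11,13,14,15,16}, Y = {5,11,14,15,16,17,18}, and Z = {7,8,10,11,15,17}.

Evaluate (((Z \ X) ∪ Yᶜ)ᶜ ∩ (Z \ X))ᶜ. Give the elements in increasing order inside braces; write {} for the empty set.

Z \ X = {7,8,10,17}
Yᶜ = {6,7,8,9,10,12,13}
(Z \ X) ∪ Yᶜ = {6,7,8,9,10,12,13,17}
((Z \ X) ∪ Yᶜ)ᶜ = {5,11,14,15,16,18}
((Z \ X) ∪ Yᶜ)ᶜ ∩ (Z \ X) = {}
(((Z \ X) ∪ Yᶜ)ᶜ ∩ (Z \ X))ᶜ = {5,6,7,8,9,10,11,12,13,14,15,16,17,18}

{5,6,7,8,9,10,11,12,13,14,15,16,17,18}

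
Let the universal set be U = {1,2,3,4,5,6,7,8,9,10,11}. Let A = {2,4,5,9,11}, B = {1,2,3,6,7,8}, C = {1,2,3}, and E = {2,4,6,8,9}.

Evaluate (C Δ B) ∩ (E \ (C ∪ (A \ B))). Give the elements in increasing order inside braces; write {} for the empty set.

{6,8}

C Δ B = {6,7,8}
A \ B = {4,5,9,11}
C ∪ (A \ B) = {1,2,3,4,5,9,11}
E \ (C ∪ (A \ B)) = {6,8}
(C Δ B) ∩ (E \ (C ∪ (A \ B))) = {6,8}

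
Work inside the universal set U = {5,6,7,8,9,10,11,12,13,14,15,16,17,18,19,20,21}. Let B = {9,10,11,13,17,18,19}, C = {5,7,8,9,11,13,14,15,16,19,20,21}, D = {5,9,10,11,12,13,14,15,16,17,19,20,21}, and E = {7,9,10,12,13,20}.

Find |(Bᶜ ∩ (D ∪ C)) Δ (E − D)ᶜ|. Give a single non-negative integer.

Bᶜ = {5,6,7,8,12,14,15,16,20,21}
D ∪ C = {5,7,8,9,10,11,12,13,14,15,16,17,19,20,21}
Bᶜ ∩ (D ∪ C) = {5,7,8,12,14,15,16,20,21}
E − D = {7}
(E − D)ᶜ = {5,6,8,9,10,11,12,13,14,15,16,17,18,19,20,21}
(Bᶜ ∩ (D ∪ C)) Δ (E − D)ᶜ = {6,7,9,10,11,13,17,18,19}
|(Bᶜ ∩ (D ∪ C)) Δ (E − D)ᶜ| = 9

9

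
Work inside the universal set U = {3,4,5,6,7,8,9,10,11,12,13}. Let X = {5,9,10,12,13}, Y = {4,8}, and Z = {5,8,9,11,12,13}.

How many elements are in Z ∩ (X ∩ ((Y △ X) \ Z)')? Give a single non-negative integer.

Y △ X = {4,5,8,9,10,12,13}
(Y △ X) \ Z = {4,10}
((Y △ X) \ Z)' = {3,5,6,7,8,9,11,12,13}
X ∩ ((Y △ X) \ Z)' = {5,9,12,13}
Z ∩ (X ∩ ((Y △ X) \ Z)') = {5,9,12,13}
|Z ∩ (X ∩ ((Y △ X) \ Z)')| = 4

4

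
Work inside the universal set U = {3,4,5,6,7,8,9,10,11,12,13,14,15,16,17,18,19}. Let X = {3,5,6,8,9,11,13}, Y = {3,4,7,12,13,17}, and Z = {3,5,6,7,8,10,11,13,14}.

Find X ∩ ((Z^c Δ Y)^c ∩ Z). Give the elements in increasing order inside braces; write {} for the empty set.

Z^c = {4,9,12,15,16,17,18,19}
Z^c Δ Y = {3,7,9,13,15,16,18,19}
(Z^c Δ Y)^c = {4,5,6,8,10,11,12,14,17}
(Z^c Δ Y)^c ∩ Z = {5,6,8,10,11,14}
X ∩ ((Z^c Δ Y)^c ∩ Z) = {5,6,8,11}

{5,6,8,11}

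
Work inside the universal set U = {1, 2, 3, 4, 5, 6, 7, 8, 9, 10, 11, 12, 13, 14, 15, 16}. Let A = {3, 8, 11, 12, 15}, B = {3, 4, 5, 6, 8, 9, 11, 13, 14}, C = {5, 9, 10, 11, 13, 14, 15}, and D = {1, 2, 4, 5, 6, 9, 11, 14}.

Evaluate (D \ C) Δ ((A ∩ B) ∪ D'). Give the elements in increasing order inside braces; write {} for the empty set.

{1, 2, 3, 4, 6, 7, 8, 10, 11, 12, 13, 15, 16}

D \ C = {1, 2, 4, 6}
A ∩ B = {3, 8, 11}
D' = {3, 7, 8, 10, 12, 13, 15, 16}
(A ∩ B) ∪ D' = {3, 7, 8, 10, 11, 12, 13, 15, 16}
(D \ C) Δ ((A ∩ B) ∪ D') = {1, 2, 3, 4, 6, 7, 8, 10, 11, 12, 13, 15, 16}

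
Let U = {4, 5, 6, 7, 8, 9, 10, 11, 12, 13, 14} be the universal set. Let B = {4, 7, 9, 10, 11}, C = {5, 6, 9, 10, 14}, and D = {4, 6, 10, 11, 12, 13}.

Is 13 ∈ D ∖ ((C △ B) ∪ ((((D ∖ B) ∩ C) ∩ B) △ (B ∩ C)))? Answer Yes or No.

13 ∉ C and 13 ∉ B, so 13 ∉ C △ B
13 ∈ D and 13 ∉ B, so 13 ∈ D ∖ B
13 ∈ (D ∖ B) and 13 ∉ C, so 13 ∉ (D ∖ B) ∩ C
13 ∉ ((D ∖ B) ∩ C) and 13 ∉ B, so 13 ∉ ((D ∖ B) ∩ C) ∩ B
13 ∉ B and 13 ∉ C, so 13 ∉ B ∩ C
13 ∉ (((D ∖ B) ∩ C) ∩ B) and 13 ∉ (B ∩ C), so 13 ∉ (((D ∖ B) ∩ C) ∩ B) △ (B ∩ C)
13 ∉ (C △ B) and 13 ∉ ((((D ∖ B) ∩ C) ∩ B) △ (B ∩ C)), so 13 ∉ (C △ B) ∪ ((((D ∖ B) ∩ C) ∩ B) △ (B ∩ C))
13 ∈ D and 13 ∉ ((C △ B) ∪ ((((D ∖ B) ∩ C) ∩ B) △ (B ∩ C))), so 13 ∈ D ∖ ((C △ B) ∪ ((((D ∖ B) ∩ C) ∩ B) △ (B ∩ C)))

Yes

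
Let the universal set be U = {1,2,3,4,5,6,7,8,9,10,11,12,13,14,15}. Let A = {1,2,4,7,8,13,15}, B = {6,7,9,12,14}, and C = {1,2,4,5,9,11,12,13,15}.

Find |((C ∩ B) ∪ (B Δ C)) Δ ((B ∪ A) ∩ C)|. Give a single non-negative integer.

C ∩ B = {9,12}
B Δ C = {1,2,4,5,6,7,11,13,14,15}
(C ∩ B) ∪ (B Δ C) = {1,2,4,5,6,7,9,11,12,13,14,15}
B ∪ A = {1,2,4,6,7,8,9,12,13,14,15}
(B ∪ A) ∩ C = {1,2,4,9,12,13,15}
((C ∩ B) ∪ (B Δ C)) Δ ((B ∪ A) ∩ C) = {5,6,7,11,14}
|((C ∩ B) ∪ (B Δ C)) Δ ((B ∪ A) ∩ C)| = 5

5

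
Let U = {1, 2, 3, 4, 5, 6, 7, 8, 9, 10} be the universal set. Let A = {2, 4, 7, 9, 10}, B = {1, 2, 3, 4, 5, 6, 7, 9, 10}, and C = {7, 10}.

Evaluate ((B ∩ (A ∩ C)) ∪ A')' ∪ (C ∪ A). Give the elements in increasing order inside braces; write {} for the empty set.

A ∩ C = {7, 10}
B ∩ (A ∩ C) = {7, 10}
A' = {1, 3, 5, 6, 8}
(B ∩ (A ∩ C)) ∪ A' = {1, 3, 5, 6, 7, 8, 10}
((B ∩ (A ∩ C)) ∪ A')' = {2, 4, 9}
C ∪ A = {2, 4, 7, 9, 10}
((B ∩ (A ∩ C)) ∪ A')' ∪ (C ∪ A) = {2, 4, 7, 9, 10}

{2, 4, 7, 9, 10}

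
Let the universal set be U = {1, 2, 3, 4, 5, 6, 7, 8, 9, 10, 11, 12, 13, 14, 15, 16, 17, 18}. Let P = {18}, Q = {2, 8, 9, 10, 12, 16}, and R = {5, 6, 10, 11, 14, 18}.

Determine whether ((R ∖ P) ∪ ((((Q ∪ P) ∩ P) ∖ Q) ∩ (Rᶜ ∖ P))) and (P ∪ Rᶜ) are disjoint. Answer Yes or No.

R ∖ P = {5, 6, 10, 11, 14}
Q ∪ P = {2, 8, 9, 10, 12, 16, 18}
(Q ∪ P) ∩ P = {18}
((Q ∪ P) ∩ P) ∖ Q = {18}
Rᶜ = {1, 2, 3, 4, 7, 8, 9, 12, 13, 15, 16, 17}
Rᶜ ∖ P = {1, 2, 3, 4, 7, 8, 9, 12, 13, 15, 16, 17}
(((Q ∪ P) ∩ P) ∖ Q) ∩ (Rᶜ ∖ P) = {}
(R ∖ P) ∪ ((((Q ∪ P) ∩ P) ∖ Q) ∩ (Rᶜ ∖ P)) = {5, 6, 10, 11, 14}
P ∪ Rᶜ = {1, 2, 3, 4, 7, 8, 9, 12, 13, 15, 16, 17, 18}
{5, 6, 10, 11, 14} and {1, 2, 3, 4, 7, 8, 9, 12, 13, 15, 16, 17, 18} share no elements.

Yes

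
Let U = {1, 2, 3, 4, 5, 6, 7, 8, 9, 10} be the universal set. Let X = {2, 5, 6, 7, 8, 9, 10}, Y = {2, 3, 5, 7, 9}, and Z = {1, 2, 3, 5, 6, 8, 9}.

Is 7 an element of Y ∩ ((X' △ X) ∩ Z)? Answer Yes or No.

No

7 ∈ X, so 7 ∉ X'
7 ∉ X' and 7 ∈ X, so 7 ∈ X' △ X
7 ∈ (X' △ X) and 7 ∉ Z, so 7 ∉ (X' △ X) ∩ Z
7 ∈ Y and 7 ∉ ((X' △ X) ∩ Z), so 7 ∉ Y ∩ ((X' △ X) ∩ Z)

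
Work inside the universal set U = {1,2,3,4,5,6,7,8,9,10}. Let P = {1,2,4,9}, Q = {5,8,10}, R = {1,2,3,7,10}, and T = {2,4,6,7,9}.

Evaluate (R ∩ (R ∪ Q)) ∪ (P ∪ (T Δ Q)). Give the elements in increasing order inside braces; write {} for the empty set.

{1,2,3,4,5,6,7,8,9,10}

R ∪ Q = {1,2,3,5,7,8,10}
R ∩ (R ∪ Q) = {1,2,3,7,10}
T Δ Q = {2,4,5,6,7,8,9,10}
P ∪ (T Δ Q) = {1,2,4,5,6,7,8,9,10}
(R ∩ (R ∪ Q)) ∪ (P ∪ (T Δ Q)) = {1,2,3,4,5,6,7,8,9,10}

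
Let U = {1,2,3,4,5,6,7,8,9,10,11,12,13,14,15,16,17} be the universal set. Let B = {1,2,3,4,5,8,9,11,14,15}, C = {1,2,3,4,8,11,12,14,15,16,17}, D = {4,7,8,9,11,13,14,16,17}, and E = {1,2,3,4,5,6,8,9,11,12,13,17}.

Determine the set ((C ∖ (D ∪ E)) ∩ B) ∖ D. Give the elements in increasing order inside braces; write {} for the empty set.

{15}

D ∪ E = {1,2,3,4,5,6,7,8,9,11,12,13,14,16,17}
C ∖ (D ∪ E) = {15}
(C ∖ (D ∪ E)) ∩ B = {15}
((C ∖ (D ∪ E)) ∩ B) ∖ D = {15}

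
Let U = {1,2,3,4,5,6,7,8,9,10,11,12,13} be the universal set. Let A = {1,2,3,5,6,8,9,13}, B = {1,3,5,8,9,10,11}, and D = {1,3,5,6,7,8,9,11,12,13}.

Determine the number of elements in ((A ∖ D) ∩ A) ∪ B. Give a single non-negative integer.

8

A ∖ D = {2}
(A ∖ D) ∩ A = {2}
((A ∖ D) ∩ A) ∪ B = {1,2,3,5,8,9,10,11}
|((A ∖ D) ∩ A) ∪ B| = 8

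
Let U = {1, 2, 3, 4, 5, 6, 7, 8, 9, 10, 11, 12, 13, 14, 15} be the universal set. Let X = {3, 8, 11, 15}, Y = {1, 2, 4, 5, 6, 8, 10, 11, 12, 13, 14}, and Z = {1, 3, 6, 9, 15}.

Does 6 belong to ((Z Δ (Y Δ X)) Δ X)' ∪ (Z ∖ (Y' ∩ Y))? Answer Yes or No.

Yes

6 ∈ Y and 6 ∉ X, so 6 ∈ Y Δ X
6 ∈ Z and 6 ∈ (Y Δ X), so 6 ∉ Z Δ (Y Δ X)
6 ∉ (Z Δ (Y Δ X)) and 6 ∉ X, so 6 ∉ (Z Δ (Y Δ X)) Δ X
6 ∈ ((Z Δ (Y Δ X)) Δ X)' since 6 ∉ ((Z Δ (Y Δ X)) Δ X)
6 ∈ Y, so 6 ∉ Y'
6 ∉ Y' and 6 ∈ Y, so 6 ∉ Y' ∩ Y
6 ∈ Z and 6 ∉ (Y' ∩ Y), so 6 ∈ Z ∖ (Y' ∩ Y)
6 ∈ ((Z Δ (Y Δ X)) Δ X)' and 6 ∈ (Z ∖ (Y' ∩ Y)), so 6 ∈ ((Z Δ (Y Δ X)) Δ X)' ∪ (Z ∖ (Y' ∩ Y))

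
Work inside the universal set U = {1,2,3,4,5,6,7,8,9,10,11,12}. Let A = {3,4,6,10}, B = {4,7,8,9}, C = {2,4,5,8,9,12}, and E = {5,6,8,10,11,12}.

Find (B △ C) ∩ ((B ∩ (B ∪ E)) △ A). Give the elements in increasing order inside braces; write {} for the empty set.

{7}

B △ C = {2,5,7,12}
B ∪ E = {4,5,6,7,8,9,10,11,12}
B ∩ (B ∪ E) = {4,7,8,9}
(B ∩ (B ∪ E)) △ A = {3,6,7,8,9,10}
(B △ C) ∩ ((B ∩ (B ∪ E)) △ A) = {7}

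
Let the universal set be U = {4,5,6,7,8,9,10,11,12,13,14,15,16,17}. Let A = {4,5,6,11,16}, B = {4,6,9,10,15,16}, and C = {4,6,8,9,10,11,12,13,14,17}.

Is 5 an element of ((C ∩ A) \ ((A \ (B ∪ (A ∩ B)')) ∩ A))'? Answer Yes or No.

Yes

5 ∉ C and 5 ∈ A, so 5 ∉ C ∩ A
5 ∈ A and 5 ∉ B, so 5 ∉ A ∩ B
5 ∈ (A ∩ B)' since 5 ∉ (A ∩ B)
5 ∉ B and 5 ∈ (A ∩ B)', so 5 ∈ B ∪ (A ∩ B)'
5 ∈ A and 5 ∈ (B ∪ (A ∩ B)'), so 5 ∉ A \ (B ∪ (A ∩ B)')
5 ∉ (A \ (B ∪ (A ∩ B)')) and 5 ∈ A, so 5 ∉ (A \ (B ∪ (A ∩ B)')) ∩ A
5 ∉ (C ∩ A) and 5 ∉ ((A \ (B ∪ (A ∩ B)')) ∩ A), so 5 ∉ (C ∩ A) \ ((A \ (B ∪ (A ∩ B)')) ∩ A)
5 ∈ ((C ∩ A) \ ((A \ (B ∪ (A ∩ B)')) ∩ A))' since 5 ∉ ((C ∩ A) \ ((A \ (B ∪ (A ∩ B)')) ∩ A))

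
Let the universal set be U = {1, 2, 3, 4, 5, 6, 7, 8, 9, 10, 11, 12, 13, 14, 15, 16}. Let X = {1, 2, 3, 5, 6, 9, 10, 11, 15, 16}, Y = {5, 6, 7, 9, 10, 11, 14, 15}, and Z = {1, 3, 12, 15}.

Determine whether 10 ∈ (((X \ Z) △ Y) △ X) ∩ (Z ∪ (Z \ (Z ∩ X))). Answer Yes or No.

10 ∈ X and 10 ∉ Z, so 10 ∈ X \ Z
10 ∈ (X \ Z) and 10 ∈ Y, so 10 ∉ (X \ Z) △ Y
10 ∉ ((X \ Z) △ Y) and 10 ∈ X, so 10 ∈ ((X \ Z) △ Y) △ X
10 ∉ Z and 10 ∈ X, so 10 ∉ Z ∩ X
10 ∉ Z and 10 ∉ (Z ∩ X), so 10 ∉ Z \ (Z ∩ X)
10 ∉ Z and 10 ∉ (Z \ (Z ∩ X)), so 10 ∉ Z ∪ (Z \ (Z ∩ X))
10 ∈ (((X \ Z) △ Y) △ X) and 10 ∉ (Z ∪ (Z \ (Z ∩ X))), so 10 ∉ (((X \ Z) △ Y) △ X) ∩ (Z ∪ (Z \ (Z ∩ X)))

No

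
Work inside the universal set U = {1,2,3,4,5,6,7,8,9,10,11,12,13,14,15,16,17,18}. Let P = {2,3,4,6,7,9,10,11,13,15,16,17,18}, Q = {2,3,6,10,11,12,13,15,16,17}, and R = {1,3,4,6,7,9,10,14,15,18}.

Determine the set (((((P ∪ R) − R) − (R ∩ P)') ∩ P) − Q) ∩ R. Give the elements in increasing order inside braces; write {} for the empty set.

{}

P ∪ R = {1,2,3,4,6,7,9,10,11,13,14,15,16,17,18}
(P ∪ R) − R = {2,11,13,16,17}
R ∩ P = {3,4,6,7,9,10,15,18}
(R ∩ P)' = {1,2,5,8,11,12,13,14,16,17}
((P ∪ R) − R) − (R ∩ P)' = {}
(((P ∪ R) − R) − (R ∩ P)') ∩ P = {}
((((P ∪ R) − R) − (R ∩ P)') ∩ P) − Q = {}
(((((P ∪ R) − R) − (R ∩ P)') ∩ P) − Q) ∩ R = {}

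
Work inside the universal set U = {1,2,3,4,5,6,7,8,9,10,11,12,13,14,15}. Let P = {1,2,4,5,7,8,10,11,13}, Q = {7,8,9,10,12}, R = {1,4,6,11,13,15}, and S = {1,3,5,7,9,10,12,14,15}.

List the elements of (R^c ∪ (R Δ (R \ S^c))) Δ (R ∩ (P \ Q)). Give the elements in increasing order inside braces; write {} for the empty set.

{1,2,3,5,6,7,8,9,10,12,14}

R^c = {2,3,5,7,8,9,10,12,14}
S^c = {2,4,6,8,11,13}
R \ S^c = {1,15}
R Δ (R \ S^c) = {4,6,11,13}
R^c ∪ (R Δ (R \ S^c)) = {2,3,4,5,6,7,8,9,10,11,12,13,14}
P \ Q = {1,2,4,5,11,13}
R ∩ (P \ Q) = {1,4,11,13}
(R^c ∪ (R Δ (R \ S^c))) Δ (R ∩ (P \ Q)) = {1,2,3,5,6,7,8,9,10,12,14}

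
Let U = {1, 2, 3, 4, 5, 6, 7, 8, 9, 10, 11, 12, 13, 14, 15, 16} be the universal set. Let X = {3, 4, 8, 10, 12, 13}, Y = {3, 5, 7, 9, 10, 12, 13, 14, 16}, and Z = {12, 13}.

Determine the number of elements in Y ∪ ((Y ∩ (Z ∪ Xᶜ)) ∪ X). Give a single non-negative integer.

11

Xᶜ = {1, 2, 5, 6, 7, 9, 11, 14, 15, 16}
Z ∪ Xᶜ = {1, 2, 5, 6, 7, 9, 11, 12, 13, 14, 15, 16}
Y ∩ (Z ∪ Xᶜ) = {5, 7, 9, 12, 13, 14, 16}
(Y ∩ (Z ∪ Xᶜ)) ∪ X = {3, 4, 5, 7, 8, 9, 10, 12, 13, 14, 16}
Y ∪ ((Y ∩ (Z ∪ Xᶜ)) ∪ X) = {3, 4, 5, 7, 8, 9, 10, 12, 13, 14, 16}
|Y ∪ ((Y ∩ (Z ∪ Xᶜ)) ∪ X)| = 11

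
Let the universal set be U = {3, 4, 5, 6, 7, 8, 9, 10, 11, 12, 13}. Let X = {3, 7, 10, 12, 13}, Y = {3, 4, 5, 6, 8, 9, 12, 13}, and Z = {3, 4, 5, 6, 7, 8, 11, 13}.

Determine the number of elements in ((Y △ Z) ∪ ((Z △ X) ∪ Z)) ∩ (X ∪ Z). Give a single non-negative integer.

Y △ Z = {7, 9, 11, 12}
Z △ X = {4, 5, 6, 8, 10, 11, 12}
(Z △ X) ∪ Z = {3, 4, 5, 6, 7, 8, 10, 11, 12, 13}
(Y △ Z) ∪ ((Z △ X) ∪ Z) = {3, 4, 5, 6, 7, 8, 9, 10, 11, 12, 13}
X ∪ Z = {3, 4, 5, 6, 7, 8, 10, 11, 12, 13}
((Y △ Z) ∪ ((Z △ X) ∪ Z)) ∩ (X ∪ Z) = {3, 4, 5, 6, 7, 8, 10, 11, 12, 13}
|((Y △ Z) ∪ ((Z △ X) ∪ Z)) ∩ (X ∪ Z)| = 10

10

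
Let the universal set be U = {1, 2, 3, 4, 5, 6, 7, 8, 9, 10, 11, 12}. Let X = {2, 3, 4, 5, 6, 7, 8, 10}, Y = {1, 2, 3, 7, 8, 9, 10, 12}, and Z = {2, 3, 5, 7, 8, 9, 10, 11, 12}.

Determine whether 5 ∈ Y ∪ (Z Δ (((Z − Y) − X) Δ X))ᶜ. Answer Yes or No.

5 ∈ Z and 5 ∉ Y, so 5 ∈ Z − Y
5 ∈ (Z − Y) and 5 ∈ X, so 5 ∉ (Z − Y) − X
5 ∉ ((Z − Y) − X) and 5 ∈ X, so 5 ∈ ((Z − Y) − X) Δ X
5 ∈ Z and 5 ∈ (((Z − Y) − X) Δ X), so 5 ∉ Z Δ (((Z − Y) − X) Δ X)
5 ∈ (Z Δ (((Z − Y) − X) Δ X))ᶜ since 5 ∉ (Z Δ (((Z − Y) − X) Δ X))
5 ∉ Y and 5 ∈ (Z Δ (((Z − Y) − X) Δ X))ᶜ, so 5 ∈ Y ∪ (Z Δ (((Z − Y) − X) Δ X))ᶜ

Yes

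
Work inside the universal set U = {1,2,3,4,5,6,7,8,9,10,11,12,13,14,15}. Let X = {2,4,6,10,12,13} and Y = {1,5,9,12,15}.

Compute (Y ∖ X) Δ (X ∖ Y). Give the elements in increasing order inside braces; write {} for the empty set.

Y ∖ X = {1,5,9,15}
X ∖ Y = {2,4,6,10,13}
(Y ∖ X) Δ (X ∖ Y) = {1,2,4,5,6,9,10,13,15}

{1,2,4,5,6,9,10,13,15}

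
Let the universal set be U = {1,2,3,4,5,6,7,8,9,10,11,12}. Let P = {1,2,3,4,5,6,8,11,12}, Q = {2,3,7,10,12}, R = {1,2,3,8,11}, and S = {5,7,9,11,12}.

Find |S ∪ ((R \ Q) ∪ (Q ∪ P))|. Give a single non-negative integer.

12

R \ Q = {1,8,11}
Q ∪ P = {1,2,3,4,5,6,7,8,10,11,12}
(R \ Q) ∪ (Q ∪ P) = {1,2,3,4,5,6,7,8,10,11,12}
S ∪ ((R \ Q) ∪ (Q ∪ P)) = {1,2,3,4,5,6,7,8,9,10,11,12}
|S ∪ ((R \ Q) ∪ (Q ∪ P))| = 12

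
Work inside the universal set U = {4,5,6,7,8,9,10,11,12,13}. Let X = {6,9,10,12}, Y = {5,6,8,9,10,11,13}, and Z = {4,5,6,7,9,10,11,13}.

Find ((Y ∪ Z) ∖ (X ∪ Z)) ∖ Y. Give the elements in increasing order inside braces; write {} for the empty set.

{}

Y ∪ Z = {4,5,6,7,8,9,10,11,13}
X ∪ Z = {4,5,6,7,9,10,11,12,13}
(Y ∪ Z) ∖ (X ∪ Z) = {8}
((Y ∪ Z) ∖ (X ∪ Z)) ∖ Y = {}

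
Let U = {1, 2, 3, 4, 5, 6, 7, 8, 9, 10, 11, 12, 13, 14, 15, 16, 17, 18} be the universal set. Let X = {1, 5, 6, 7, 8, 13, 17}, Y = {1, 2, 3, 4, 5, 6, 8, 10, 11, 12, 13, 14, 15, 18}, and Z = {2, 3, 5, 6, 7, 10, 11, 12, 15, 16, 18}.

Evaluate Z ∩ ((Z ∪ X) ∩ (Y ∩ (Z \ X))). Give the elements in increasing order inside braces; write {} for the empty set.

{2, 3, 10, 11, 12, 15, 18}

Z ∪ X = {1, 2, 3, 5, 6, 7, 8, 10, 11, 12, 13, 15, 16, 17, 18}
Z \ X = {2, 3, 10, 11, 12, 15, 16, 18}
Y ∩ (Z \ X) = {2, 3, 10, 11, 12, 15, 18}
(Z ∪ X) ∩ (Y ∩ (Z \ X)) = {2, 3, 10, 11, 12, 15, 18}
Z ∩ ((Z ∪ X) ∩ (Y ∩ (Z \ X))) = {2, 3, 10, 11, 12, 15, 18}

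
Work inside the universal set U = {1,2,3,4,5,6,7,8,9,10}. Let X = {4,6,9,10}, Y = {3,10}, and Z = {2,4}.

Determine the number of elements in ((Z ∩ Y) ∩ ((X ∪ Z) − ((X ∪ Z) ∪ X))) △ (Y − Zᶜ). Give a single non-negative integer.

0

Z ∩ Y = {}
X ∪ Z = {2,4,6,9,10}
(X ∪ Z) ∪ X = {2,4,6,9,10}
(X ∪ Z) − ((X ∪ Z) ∪ X) = {}
(Z ∩ Y) ∩ ((X ∪ Z) − ((X ∪ Z) ∪ X)) = {}
Zᶜ = {1,3,5,6,7,8,9,10}
Y − Zᶜ = {}
((Z ∩ Y) ∩ ((X ∪ Z) − ((X ∪ Z) ∪ X))) △ (Y − Zᶜ) = {}
|((Z ∩ Y) ∩ ((X ∪ Z) − ((X ∪ Z) ∪ X))) △ (Y − Zᶜ)| = 0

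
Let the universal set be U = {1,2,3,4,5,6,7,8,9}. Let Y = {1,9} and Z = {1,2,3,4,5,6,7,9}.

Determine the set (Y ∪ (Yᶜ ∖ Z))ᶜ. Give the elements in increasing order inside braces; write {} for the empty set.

Yᶜ = {2,3,4,5,6,7,8}
Yᶜ ∖ Z = {8}
Y ∪ (Yᶜ ∖ Z) = {1,8,9}
(Y ∪ (Yᶜ ∖ Z))ᶜ = {2,3,4,5,6,7}

{2,3,4,5,6,7}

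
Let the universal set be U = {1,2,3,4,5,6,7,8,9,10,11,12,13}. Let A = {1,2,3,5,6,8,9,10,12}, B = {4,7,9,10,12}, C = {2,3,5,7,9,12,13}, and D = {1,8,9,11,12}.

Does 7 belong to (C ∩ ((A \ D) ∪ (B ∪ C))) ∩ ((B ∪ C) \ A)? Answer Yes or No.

Yes

7 ∉ A and 7 ∉ D, so 7 ∉ A \ D
7 ∈ B and 7 ∈ C, so 7 ∈ B ∪ C
7 ∉ (A \ D) and 7 ∈ (B ∪ C), so 7 ∈ (A \ D) ∪ (B ∪ C)
7 ∈ C and 7 ∈ ((A \ D) ∪ (B ∪ C)), so 7 ∈ C ∩ ((A \ D) ∪ (B ∪ C))
7 ∈ B and 7 ∈ C, so 7 ∈ B ∪ C
7 ∈ (B ∪ C) and 7 ∉ A, so 7 ∈ (B ∪ C) \ A
7 ∈ (C ∩ ((A \ D) ∪ (B ∪ C))) and 7 ∈ ((B ∪ C) \ A), so 7 ∈ (C ∩ ((A \ D) ∪ (B ∪ C))) ∩ ((B ∪ C) \ A)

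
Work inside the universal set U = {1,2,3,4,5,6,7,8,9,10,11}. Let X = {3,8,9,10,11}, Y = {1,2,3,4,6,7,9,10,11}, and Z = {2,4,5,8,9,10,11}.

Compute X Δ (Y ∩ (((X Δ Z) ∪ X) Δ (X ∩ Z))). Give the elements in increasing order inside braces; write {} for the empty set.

X Δ Z = {2,3,4,5}
(X Δ Z) ∪ X = {2,3,4,5,8,9,10,11}
X ∩ Z = {8,9,10,11}
((X Δ Z) ∪ X) Δ (X ∩ Z) = {2,3,4,5}
Y ∩ (((X Δ Z) ∪ X) Δ (X ∩ Z)) = {2,3,4}
X Δ (Y ∩ (((X Δ Z) ∪ X) Δ (X ∩ Z))) = {2,4,8,9,10,11}

{2,4,8,9,10,11}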